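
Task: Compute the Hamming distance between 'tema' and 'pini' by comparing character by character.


Alignment:
Position 1: 't' vs 'p' = DIFFER
Position 2: 'e' vs 'i' = DIFFER
Position 3: 'm' vs 'n' = DIFFER
Position 4: 'a' vs 'i' = DIFFER
Total differences: 4

4


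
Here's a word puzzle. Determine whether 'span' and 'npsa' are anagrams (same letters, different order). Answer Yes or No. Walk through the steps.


Sorted letters of 'span': 'anps'
Sorted letters of 'npsa': 'anps'
They match.

Yes


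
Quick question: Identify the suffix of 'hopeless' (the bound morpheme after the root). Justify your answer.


The word 'hopeless' = 'hope' (root) + '-less' (suffix). The suffix is '-less'.

less


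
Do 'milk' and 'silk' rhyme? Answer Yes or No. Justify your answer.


Rime (stressed vowel + following sounds) of 'milk': -ilk = /ɪlk/
Rime of 'silk': -ilk = /ɪlk/
/ɪlk/ and /ɪlk/ are the same ending sound, so the words rhyme.

Yes


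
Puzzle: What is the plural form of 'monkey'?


Apply rule: Add -s. 'monkey' becomes 'monkeys'.

monkeys


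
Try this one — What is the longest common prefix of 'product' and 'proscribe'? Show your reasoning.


Compare from the start: 3 characters match: 'pro'. Mismatch at position 4: 'd' vs 's'.

pro


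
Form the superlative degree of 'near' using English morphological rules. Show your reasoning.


Apply superlative formation (add -est): 'near' -> 'nearest'.

nearest


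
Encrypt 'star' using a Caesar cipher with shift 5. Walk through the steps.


Shift each letter by 5: s -> x, t -> y, a -> f, r -> w. Result: 'xyfw'.

xyfw


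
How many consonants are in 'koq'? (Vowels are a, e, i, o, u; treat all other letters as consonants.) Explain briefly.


Consonants in 'koq': k, q = 2 consonants.

2


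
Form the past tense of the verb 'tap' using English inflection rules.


Apply rule: Double final consonant and add -ed. 'tap' becomes 'tapped'.

tapped


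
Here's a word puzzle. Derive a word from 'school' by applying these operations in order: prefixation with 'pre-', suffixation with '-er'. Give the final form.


Step 1: Add prefix 'pre-' to 'school' = 'preschool'
Step 2: Add suffix '-er' to 'preschool' = 'preschooler'

preschooler


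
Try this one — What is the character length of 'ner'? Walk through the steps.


Spell out 'ner' and number each letter: n(1), e(2), r(3). Total: 3 letters.

3


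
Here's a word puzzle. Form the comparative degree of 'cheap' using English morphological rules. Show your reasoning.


Apply comparative formation (add -er): 'cheap' -> 'cheaper'.

cheaper


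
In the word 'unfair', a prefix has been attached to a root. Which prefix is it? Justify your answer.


The word 'unfair' = 'un' (prefix) + 'fair' (root). The prefix is 'un'.

un


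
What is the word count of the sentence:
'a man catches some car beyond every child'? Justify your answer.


Split into words: a | man | catches | some | car | beyond | every | child = 8 words.

8


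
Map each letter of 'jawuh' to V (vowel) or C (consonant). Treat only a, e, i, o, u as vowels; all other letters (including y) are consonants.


Letter mapping: j = C, a = V, w = C, u = V, h = C.

CVCVC


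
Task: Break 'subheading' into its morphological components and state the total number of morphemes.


Step 1: Identify prefix: 'sub' (meaning: below)
Step 2: Identify root: 'head'
Step 3: Identify suffix(es): 'ing'
Decomposition: sub- (prefix: below) + head (root) + -ing (suffix: ongoing/result)
Total morphemes: 3

3 morphemes (sub- (prefix: below) + head (root) + -ing (suffix: ongoing/result))


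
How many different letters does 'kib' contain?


Unique letters in 'kib': {b, i, k} = 3 distinct letters.

3


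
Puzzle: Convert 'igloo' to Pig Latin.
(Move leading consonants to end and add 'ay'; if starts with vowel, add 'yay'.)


'igloo' starts with a vowel, so add 'yay': 'iglooyay'.

iglooyay


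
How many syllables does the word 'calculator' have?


Break 'calculator' into syllables: cal-cu-la-tor -> cal | cu | la | tor = 4 syllables

4 syllables


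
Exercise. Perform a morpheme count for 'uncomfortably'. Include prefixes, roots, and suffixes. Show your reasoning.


Decomposition: un- (prefix) + comfort (root) + -able (suffix) + -ly (suffix) = 4 morpheme(s)

4 morphemes


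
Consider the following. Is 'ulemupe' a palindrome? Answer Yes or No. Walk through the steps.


Forward: 'ulemupe'
Reversed: 'epumelu'
They differ.

No


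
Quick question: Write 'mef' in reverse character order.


Reverse 'mef' character by character: 'fem'.

fem


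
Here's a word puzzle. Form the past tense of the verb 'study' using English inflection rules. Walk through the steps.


Apply rule: Change -y to -ied. 'study' becomes 'studied'.

studied


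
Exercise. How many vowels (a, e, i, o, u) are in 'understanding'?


Vowels in 'understanding': u, e, a, i = 4 vowels.

4


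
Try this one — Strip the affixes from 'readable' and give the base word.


Remove suffix '-able' from 'readable' to get root 'read'.

read


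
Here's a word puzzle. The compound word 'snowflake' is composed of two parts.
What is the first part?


Split 'snowflake' into 'snow' + 'flake'. The first part is 'snow'.

snow


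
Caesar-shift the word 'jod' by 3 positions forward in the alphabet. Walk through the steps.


Shift each letter by 3: j -> m, o -> r, d -> g. Result: 'mrg'.

mrg


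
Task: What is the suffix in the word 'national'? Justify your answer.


The word 'national' = 'nation' (root) + '-al' (suffix). The suffix is '-al'.

al


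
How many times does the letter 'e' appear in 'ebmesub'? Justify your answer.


Letter 'e' in 'ebmesub': found at position(s) 1, 4 = 2 occurrence(s).

2


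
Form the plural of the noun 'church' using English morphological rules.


Apply rule: Add -es (sibilant/fricative ending). 'church' becomes 'churches'.

churches


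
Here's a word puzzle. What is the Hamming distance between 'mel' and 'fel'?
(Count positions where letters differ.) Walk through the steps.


Alignment:
Position 1: 'm' vs 'f' = DIFFER
Position 2: 'e' vs 'e' = match
Position 3: 'l' vs 'l' = match
Total differences: 1

1


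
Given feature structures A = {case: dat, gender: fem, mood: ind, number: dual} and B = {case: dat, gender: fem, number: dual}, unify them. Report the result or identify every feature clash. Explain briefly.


Compare features:
case: A=dat vs B=dat -> unified: dat
gender: A=fem vs B=fem -> unified: fem
mood: A=ind vs B=_ -> unified: ind
number: A=dual vs B=dual -> unified: dual
No clashes found.

Unified: {case: dat, gender: fem, mood: ind, number: dual}


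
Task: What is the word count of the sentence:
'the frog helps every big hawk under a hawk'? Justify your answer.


Split into words: the | frog | helps | every | big | hawk | under | a | hawk = 9 words.

9


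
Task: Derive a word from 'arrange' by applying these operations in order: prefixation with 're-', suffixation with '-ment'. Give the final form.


Step 1: Add prefix 're-' to 'arrange' = 'rearrange'
Step 2: Add suffix '-ment' to 'rearrange' = 'rearrangement'

rearrangement


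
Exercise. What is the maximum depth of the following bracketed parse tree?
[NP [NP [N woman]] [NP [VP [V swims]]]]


Count bracket nesting levels:
'[' at pos 0: depth = 1
'[' at pos 4: depth = 2
'[' at pos 8: depth = 3
'[' at pos 19: depth = 2
'[' at pos 23: depth = 3
'[' at pos 27: depth = 4
Maximum depth reached: 4

4


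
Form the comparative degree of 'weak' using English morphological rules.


Apply comparative formation (add -er): 'weak' -> 'weaker'.

weaker


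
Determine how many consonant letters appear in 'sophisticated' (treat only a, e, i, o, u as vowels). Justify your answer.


Consonants in 'sophisticated': s, p, h, s, t, c, t, d = 8 consonants.

8


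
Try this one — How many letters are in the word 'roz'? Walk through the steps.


Spell out 'roz' and number each letter: r(1), o(2), z(3). Total: 3 letters.

3


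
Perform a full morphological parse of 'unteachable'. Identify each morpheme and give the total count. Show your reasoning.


Step 1: Identify prefix: 'un' (meaning: not/reverse)
Step 2: Identify root: 'teach'
Step 3: Identify suffix(es): 'able'
Decomposition: un- (prefix: not/reverse) + teach (root) + -able (suffix: capable of)
Total morphemes: 3

3 morphemes (un- (prefix: not/reverse) + teach (root) + -able (suffix: capable of))


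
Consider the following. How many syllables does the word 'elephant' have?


Break 'elephant' into syllables: el-e-phant -> el | e | phant = 3 syllables

3 syllables


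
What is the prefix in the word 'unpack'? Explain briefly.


The word 'unpack' = 'un' (prefix) + 'pack' (root). The prefix is 'un'.

un


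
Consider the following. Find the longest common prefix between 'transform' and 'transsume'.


Compare from the start: 5 characters match: 'trans'. Mismatch at position 6: 'f' vs 's'.

trans


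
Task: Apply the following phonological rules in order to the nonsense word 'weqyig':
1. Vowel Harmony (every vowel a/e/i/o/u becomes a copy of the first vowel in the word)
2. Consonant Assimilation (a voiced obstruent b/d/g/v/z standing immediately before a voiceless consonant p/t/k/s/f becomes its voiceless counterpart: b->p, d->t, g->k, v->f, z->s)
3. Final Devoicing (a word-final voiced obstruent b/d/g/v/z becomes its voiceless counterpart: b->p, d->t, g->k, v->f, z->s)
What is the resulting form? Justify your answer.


Starting form: 'weqyig'
Rule 1: Vowel Harmony: all vowels become 'e' (matching first vowel). 'weqyig' -> 'weqyeg'
Rule 2: Consonant Assimilation: no voiced obstruent (b/d/g/v/z) stands immediately before a voiceless consonant (p/t/k/s/f). No change.
Rule 3: Final Devoicing: word-final voiced obstruent 'g' becomes voiceless 'k'. 'weqyeg' -> 'weqyek'
Final form: 'weqyek'

weqyek


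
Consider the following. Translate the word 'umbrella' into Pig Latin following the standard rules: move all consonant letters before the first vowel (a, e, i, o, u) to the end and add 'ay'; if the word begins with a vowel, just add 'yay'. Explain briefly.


'umbrella' starts with a vowel, so add 'yay': 'umbrellayay'.

umbrellayay


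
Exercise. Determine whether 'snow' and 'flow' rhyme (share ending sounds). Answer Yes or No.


Rime (stressed vowel + following sounds) of 'snow': -ow = /oʊ/
Rime of 'flow': -ow = /oʊ/
/oʊ/ and /oʊ/ are the same ending sound, so the words rhyme.

Yes


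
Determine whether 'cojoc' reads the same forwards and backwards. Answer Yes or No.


Forward: 'cojoc'
Reversed: 'cojoc'
They are identical.

Yes


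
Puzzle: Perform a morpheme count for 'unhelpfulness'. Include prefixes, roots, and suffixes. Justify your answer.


Decomposition: un- (prefix) + help (root) + -ful (suffix) + -ness (suffix) = 4 morpheme(s)

4 morphemes


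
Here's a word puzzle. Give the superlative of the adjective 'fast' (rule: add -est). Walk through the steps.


Apply superlative formation (add -est): 'fast' -> 'fastest'.

fastest


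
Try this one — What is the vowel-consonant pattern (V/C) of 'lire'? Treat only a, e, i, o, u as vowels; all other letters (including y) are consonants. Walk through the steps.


Letter mapping: l = C, i = V, r = C, e = V.

CVCV


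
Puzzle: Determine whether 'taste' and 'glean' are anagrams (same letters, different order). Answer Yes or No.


Sorted letters of 'taste': 'aestt'
Sorted letters of 'glean': 'aegln'
They do not match.

No


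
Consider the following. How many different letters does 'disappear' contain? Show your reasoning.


Unique letters in 'disappear': {a, d, e, i, p, r, s} = 7 distinct letters.

7


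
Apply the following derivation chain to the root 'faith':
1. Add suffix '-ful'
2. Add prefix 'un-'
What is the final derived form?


Step 1: Add suffix '-ful' to 'faith' = 'faithful'
Step 2: Add prefix 'un-' to 'faithful' = 'unfaithful'

unfaithful


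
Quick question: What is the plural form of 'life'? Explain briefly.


Apply rule: Change -fe to -ves. 'life' becomes 'lives'.

lives


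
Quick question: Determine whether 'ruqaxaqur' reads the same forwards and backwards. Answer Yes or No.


Forward: 'ruqaxaqur'
Reversed: 'ruqaxaqur'
They are identical.

Yes


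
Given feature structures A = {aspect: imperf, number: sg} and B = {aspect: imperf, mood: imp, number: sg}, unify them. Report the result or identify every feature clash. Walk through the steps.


Compare features:
aspect: A=imperf vs B=imperf -> unified: imperf
mood: A=_ vs B=imp -> unified: imp
number: A=sg vs B=sg -> unified: sg
No clashes found.

Unified: {aspect: imperf, mood: imp, number: sg}


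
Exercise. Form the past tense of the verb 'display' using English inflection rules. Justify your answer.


Apply rule: Add -ed. 'display' becomes 'displayed'.

displayed


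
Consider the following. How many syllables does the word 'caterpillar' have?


Break 'caterpillar' into syllables: cat-er-pil-lar -> cat | er | pil | lar = 4 syllables

4 syllables


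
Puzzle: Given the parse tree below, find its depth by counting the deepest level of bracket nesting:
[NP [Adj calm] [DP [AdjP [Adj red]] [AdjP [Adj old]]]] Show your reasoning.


Count bracket nesting levels:
'[' at pos 0: depth = 1
'[' at pos 4: depth = 2
'[' at pos 15: depth = 2
'[' at pos 19: depth = 3
'[' at pos 25: depth = 4
'[' at pos 36: depth = 3
'[' at pos 42: depth = 4
Maximum depth reached: 4

4


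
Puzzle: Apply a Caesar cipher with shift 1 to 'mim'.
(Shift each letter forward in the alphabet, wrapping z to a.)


Shift each letter by 1: m -> n, i -> j, m -> n. Result: 'njn'.

njn


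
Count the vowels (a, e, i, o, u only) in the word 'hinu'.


Vowels in 'hinu': i, u = 2 vowels.

2


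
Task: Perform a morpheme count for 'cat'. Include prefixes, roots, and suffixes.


Decomposition: cat (free morpheme) = 1 morpheme(s)

1 morphemes


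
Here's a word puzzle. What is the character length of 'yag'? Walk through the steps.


Spell out 'yag' and number each letter: y(1), a(2), g(3). Total: 3 letters.

3


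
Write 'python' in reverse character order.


Reverse 'python' character by character: 'nohtyp'.

nohtyp


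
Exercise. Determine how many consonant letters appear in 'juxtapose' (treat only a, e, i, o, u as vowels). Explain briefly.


Consonants in 'juxtapose': j, x, t, p, s = 5 consonants.

5


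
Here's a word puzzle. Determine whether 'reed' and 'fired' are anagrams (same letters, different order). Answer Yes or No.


Sorted letters of 'reed': 'deer'
Sorted letters of 'fired': 'defir'
They do not match.

No


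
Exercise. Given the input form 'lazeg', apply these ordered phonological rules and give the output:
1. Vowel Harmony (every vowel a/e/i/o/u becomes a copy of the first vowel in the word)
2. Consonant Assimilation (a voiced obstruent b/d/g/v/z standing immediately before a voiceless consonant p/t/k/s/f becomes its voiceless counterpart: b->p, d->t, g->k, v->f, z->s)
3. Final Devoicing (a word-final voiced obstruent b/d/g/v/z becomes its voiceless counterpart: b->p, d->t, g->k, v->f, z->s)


Starting form: 'lazeg'
Rule 1: Vowel Harmony: all vowels become 'a' (matching first vowel). 'lazeg' -> 'lazag'
Rule 2: Consonant Assimilation: no voiced obstruent (b/d/g/v/z) stands immediately before a voiceless consonant (p/t/k/s/f). No change.
Rule 3: Final Devoicing: word-final voiced obstruent 'g' becomes voiceless 'k'. 'lazag' -> 'lazak'
Final form: 'lazak'

lazak


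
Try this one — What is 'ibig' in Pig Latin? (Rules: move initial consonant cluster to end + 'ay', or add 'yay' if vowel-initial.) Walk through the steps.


'ibig' starts with a vowel, so add 'yay': 'ibigyay'.

ibigyay


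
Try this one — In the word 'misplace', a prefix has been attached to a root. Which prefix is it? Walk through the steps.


The word 'misplace' = 'mis' (prefix) + 'place' (root). The prefix is 'mis'.

mis


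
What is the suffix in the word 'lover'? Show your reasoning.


The word 'lover' = 'love' (root) + '-er' (suffix). The suffix is '-er'.

er


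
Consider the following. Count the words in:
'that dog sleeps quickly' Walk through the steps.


Split into words: that | dog | sleeps | quickly = 4 words.

4


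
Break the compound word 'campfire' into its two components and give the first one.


Split 'campfire' into 'camp' + 'fire'. The first part is 'camp'.

camp


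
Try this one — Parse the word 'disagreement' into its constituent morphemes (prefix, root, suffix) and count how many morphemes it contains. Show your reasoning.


Step 1: Identify prefix: 'dis' (meaning: not/apart)
Step 2: Identify root: 'agree'
Step 3: Identify suffix(es): 'ment'
Decomposition: dis- (prefix: not/apart) + agree (root) + -ment (suffix: action/result)
Total morphemes: 3

3 morphemes (dis- (prefix: not/apart) + agree (root) + -ment (suffix: action/result))


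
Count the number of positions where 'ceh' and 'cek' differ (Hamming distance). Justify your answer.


Alignment:
Position 1: 'c' vs 'c' = match
Position 2: 'e' vs 'e' = match
Position 3: 'h' vs 'k' = DIFFER
Total differences: 1

1


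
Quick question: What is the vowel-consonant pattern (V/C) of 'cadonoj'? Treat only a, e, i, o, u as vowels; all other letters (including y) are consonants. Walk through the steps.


Letter mapping: c = C, a = V, d = C, o = V, n = C, o = V, j = C.

CVCVCVC


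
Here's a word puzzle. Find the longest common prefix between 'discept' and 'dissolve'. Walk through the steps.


Compare from the start: 3 characters match: 'dis'. Mismatch at position 4: 'c' vs 's'.

dis


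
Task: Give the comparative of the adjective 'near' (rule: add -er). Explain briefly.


Apply comparative formation (add -er): 'near' -> 'nearer'.

nearer


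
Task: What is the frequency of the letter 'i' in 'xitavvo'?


Letter 'i' in 'xitavvo': found at position(s) 2 = 1 occurrence(s).

1


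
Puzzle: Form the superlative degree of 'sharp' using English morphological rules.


Apply superlative formation (add -est): 'sharp' -> 'sharpest'.

sharpest


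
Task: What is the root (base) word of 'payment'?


Remove suffix '-ment' from 'payment' to get root 'pay'.

pay


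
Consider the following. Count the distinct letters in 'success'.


Unique letters in 'success': {c, e, s, u} = 4 distinct letters.

4


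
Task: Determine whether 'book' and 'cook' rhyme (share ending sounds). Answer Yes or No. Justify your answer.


Rime (stressed vowel + following sounds) of 'book': -ook = /ʊk/
Rime of 'cook': -ook = /ʊk/
/ʊk/ and /ʊk/ are the same ending sound, so the words rhyme.

Yes


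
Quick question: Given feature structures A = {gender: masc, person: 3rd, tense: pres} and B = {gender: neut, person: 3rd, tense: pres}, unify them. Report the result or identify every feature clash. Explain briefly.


Compare features:
gender: A=masc vs B=neut -> CLASH
person: A=3rd vs B=3rd -> unified: 3rd
tense: A=pres vs B=pres -> unified: pres
Clash detected on feature 'gender' (masc vs neut); unification fails.

CLASH on 'gender' (masc vs neut)


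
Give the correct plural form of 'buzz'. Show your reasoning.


Apply rule: Add -es (sibilant/fricative ending). 'buzz' becomes 'buzzes'.

buzzes


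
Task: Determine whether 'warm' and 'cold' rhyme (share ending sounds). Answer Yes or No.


Rime (stressed vowel + following sounds) of 'warm': -arm = /ɔːrm/
Rime of 'cold': -old = /oʊld/
/ɔːrm/ and /oʊld/ are different ending sounds, so the words do not rhyme.

No


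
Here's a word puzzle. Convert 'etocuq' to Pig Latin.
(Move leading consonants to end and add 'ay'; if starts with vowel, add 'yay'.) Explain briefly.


'etocuq' starts with a vowel, so add 'yay': 'etocuqyay'.

etocuqyay


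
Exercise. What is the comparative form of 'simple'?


Apply comparative formation (ends in e: add -r): 'simple' -> 'simpler'.

simpler


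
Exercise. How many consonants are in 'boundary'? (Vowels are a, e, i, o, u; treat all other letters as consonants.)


Consonants in 'boundary': b, n, d, r, y = 5 consonants.

5


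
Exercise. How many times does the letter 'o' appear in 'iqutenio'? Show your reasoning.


Letter 'o' in 'iqutenio': found at position(s) 8 = 1 occurrence(s).

1


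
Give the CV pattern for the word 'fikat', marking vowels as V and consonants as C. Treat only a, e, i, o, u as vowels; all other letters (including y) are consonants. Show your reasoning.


Letter mapping: f = C, i = V, k = C, a = V, t = C.

CVCVC


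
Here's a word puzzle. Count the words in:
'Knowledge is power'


Split into words: Knowledge | is | power = 3 words.

3


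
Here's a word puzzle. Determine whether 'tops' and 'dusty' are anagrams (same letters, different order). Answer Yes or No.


Sorted letters of 'tops': 'opst'
Sorted letters of 'dusty': 'dstuy'
They do not match.

No


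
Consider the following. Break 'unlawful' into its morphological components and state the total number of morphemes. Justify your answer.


Step 1: Identify prefix: 'un' (meaning: not/reverse)
Step 2: Identify root: 'law'
Step 3: Identify suffix(es): 'ful'
Decomposition: un- (prefix: not/reverse) + law (root) + -ful (suffix: full of)
Total morphemes: 3

3 morphemes (un- (prefix: not/reverse) + law (root) + -ful (suffix: full of))


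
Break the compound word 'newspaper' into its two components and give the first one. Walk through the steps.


Split 'newspaper' into 'news' + 'paper'. The first part is 'news'.

news


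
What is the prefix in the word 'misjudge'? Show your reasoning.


The word 'misjudge' = 'mis' (prefix) + 'judge' (root). The prefix is 'mis'.

mis


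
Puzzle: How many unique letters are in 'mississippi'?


Unique letters in 'mississippi': {i, m, p, s} = 4 distinct letters.

4


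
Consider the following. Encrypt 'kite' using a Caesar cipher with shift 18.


Shift each letter by 18: k -> c, i -> a, t -> l, e -> w. Result: 'calw'.

calw


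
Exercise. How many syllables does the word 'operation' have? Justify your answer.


Break 'operation' into syllables: op-er-a-tion -> op | er | a | tion = 4 syllables

4 syllables


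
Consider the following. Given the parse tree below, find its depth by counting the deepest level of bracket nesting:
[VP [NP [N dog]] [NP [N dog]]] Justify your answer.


Count bracket nesting levels:
'[' at pos 0: depth = 1
'[' at pos 4: depth = 2
'[' at pos 8: depth = 3
'[' at pos 17: depth = 2
'[' at pos 21: depth = 3
Maximum depth reached: 3

3


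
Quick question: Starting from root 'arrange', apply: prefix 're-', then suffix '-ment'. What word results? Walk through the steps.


Step 1: Add prefix 're-' to 'arrange' = 'rearrange'
Step 2: Add suffix '-ment' to 'rearrange' = 'rearrangement'

rearrangement


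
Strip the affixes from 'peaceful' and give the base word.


Remove suffix '-ful' from 'peaceful' to get root 'peace'.

peace


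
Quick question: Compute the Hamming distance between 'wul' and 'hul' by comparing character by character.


Alignment:
Position 1: 'w' vs 'h' = DIFFER
Position 2: 'u' vs 'u' = match
Position 3: 'l' vs 'l' = match
Total differences: 1

1


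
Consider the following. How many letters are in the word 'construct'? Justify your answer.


Spell out 'construct' and number each letter: c(1), o(2), n(3), s(4), t(5), r(6), u(7), c(8), t(9). Total: 9 letters.

9


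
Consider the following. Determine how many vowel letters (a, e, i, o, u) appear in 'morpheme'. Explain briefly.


Vowels in 'morpheme': o, e, e = 3 vowels.

3


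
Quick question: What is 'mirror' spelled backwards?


Reverse 'mirror' character by character: 'rorrim'.

rorrim


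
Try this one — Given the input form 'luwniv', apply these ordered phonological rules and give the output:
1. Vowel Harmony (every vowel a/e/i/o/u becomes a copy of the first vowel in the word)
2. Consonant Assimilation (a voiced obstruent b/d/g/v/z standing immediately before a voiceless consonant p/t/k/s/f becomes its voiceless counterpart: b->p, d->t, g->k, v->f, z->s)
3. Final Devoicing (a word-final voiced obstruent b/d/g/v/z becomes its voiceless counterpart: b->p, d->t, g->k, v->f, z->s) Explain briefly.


Starting form: 'luwniv'
Rule 1: Vowel Harmony: all vowels become 'u' (matching first vowel). 'luwniv' -> 'luwnuv'
Rule 2: Consonant Assimilation: no voiced obstruent (b/d/g/v/z) stands immediately before a voiceless consonant (p/t/k/s/f). No change.
Rule 3: Final Devoicing: word-final voiced obstruent 'v' becomes voiceless 'f'. 'luwnuv' -> 'luwnuf'
Final form: 'luwnuf'

luwnuf


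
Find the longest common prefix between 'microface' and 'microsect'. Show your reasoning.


Compare from the start: 5 characters match: 'micro'. Mismatch at position 6: 'f' vs 's'.

micro


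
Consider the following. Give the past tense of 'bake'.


Apply rule: Add -d (word ends in -e). 'bake' becomes 'baked'.

baked


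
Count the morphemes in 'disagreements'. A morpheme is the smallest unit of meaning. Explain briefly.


Decomposition: dis- (prefix) + agree (root) + -ment (suffix) + -s (plural) = 4 morpheme(s)

4 morphemes


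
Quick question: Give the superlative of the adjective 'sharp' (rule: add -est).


Apply superlative formation (add -est): 'sharp' -> 'sharpest'.

sharpest


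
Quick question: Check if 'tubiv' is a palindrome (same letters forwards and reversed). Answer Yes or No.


Forward: 'tubiv'
Reversed: 'vibut'
They differ.

No


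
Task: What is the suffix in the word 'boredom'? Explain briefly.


The word 'boredom' = 'bore' (root) + '-dom' (suffix). The suffix is '-dom'.

dom


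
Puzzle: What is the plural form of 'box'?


Apply rule: Add -es (sibilant/fricative ending). 'box' becomes 'boxes'.

boxes


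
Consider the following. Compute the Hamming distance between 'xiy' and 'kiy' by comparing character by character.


Alignment:
Position 1: 'x' vs 'k' = DIFFER
Position 2: 'i' vs 'i' = match
Position 3: 'y' vs 'y' = match
Total differences: 1

1


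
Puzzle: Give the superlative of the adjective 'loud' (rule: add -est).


Apply superlative formation (add -est): 'loud' -> 'loudest'.

loudest


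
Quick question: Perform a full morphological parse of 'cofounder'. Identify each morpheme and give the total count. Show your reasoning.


Step 1: Identify prefix: 'co' (meaning: together)
Step 2: Identify root: 'found'
Step 3: Identify suffix(es): 'er'
Decomposition: co- (prefix: together) + found (root) + -er (suffix: one who)
Total morphemes: 3

3 morphemes (co- (prefix: together) + found (root) + -er (suffix: one who))


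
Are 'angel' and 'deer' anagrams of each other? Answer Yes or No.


Sorted letters of 'angel': 'aegln'
Sorted letters of 'deer': 'deer'
They do not match.

No


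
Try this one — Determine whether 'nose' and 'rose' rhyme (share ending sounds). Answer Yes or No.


Rime (stressed vowel + following sounds) of 'nose': -ose = /oʊz/
Rime of 'rose': -ose = /oʊz/
/oʊz/ and /oʊz/ are the same ending sound, so the words rhyme.

Yes


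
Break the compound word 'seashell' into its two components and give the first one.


Split 'seashell' into 'sea' + 'shell'. The first part is 'sea'.

sea


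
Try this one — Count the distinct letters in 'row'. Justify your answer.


Unique letters in 'row': {o, r, w} = 3 distinct letters.

3


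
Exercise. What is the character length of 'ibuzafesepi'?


Spell out 'ibuzafesepi' and number each letter: i(1), b(2), u(3), z(4), a(5), f(6), e(7), s(8), e(9), p(10), i(11). Total: 11 letters.

11


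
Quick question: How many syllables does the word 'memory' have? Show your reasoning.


Break 'memory' into syllables: mem-o-ry -> mem | o | ry = 3 syllables

3 syllables


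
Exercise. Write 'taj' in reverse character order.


Reverse 'taj' character by character: 'jat'.

jat


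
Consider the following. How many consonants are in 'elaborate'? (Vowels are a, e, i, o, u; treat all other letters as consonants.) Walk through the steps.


Consonants in 'elaborate': l, b, r, t = 4 consonants.

4


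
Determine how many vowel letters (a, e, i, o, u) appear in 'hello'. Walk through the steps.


Vowels in 'hello': e, o = 2 vowels.

2


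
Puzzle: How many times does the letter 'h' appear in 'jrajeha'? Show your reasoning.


Letter 'h' in 'jrajeha': found at position(s) 6 = 1 occurrence(s).

1


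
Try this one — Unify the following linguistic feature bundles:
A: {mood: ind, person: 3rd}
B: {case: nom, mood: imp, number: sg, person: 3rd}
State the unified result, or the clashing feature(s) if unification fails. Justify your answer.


Compare features:
case: A=_ vs B=nom -> unified: nom
mood: A=ind vs B=imp -> CLASH
number: A=_ vs B=sg -> unified: sg
person: A=3rd vs B=3rd -> unified: 3rd
Clash detected on feature 'mood' (ind vs imp); unification fails.

CLASH on 'mood' (ind vs imp)


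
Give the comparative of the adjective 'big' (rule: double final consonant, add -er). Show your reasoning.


Apply comparative formation (double final consonant, add -er): 'big' -> 'bigger'.

bigger


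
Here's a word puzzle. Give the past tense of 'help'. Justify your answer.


Apply rule: Add -ed. 'help' becomes 'helped'.

helped


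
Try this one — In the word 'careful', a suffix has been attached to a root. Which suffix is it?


The word 'careful' = 'care' (root) + '-ful' (suffix). The suffix is '-ful'.

ful


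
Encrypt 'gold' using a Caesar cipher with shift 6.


Shift each letter by 6: g -> m, o -> u, l -> r, d -> j. Result: 'murj'.

murj


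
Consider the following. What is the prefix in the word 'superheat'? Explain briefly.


The word 'superheat' = 'super' (prefix) + 'heat' (root). The prefix is 'super'.

super


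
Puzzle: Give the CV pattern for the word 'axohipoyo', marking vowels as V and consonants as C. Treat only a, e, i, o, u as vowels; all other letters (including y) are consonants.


Letter mapping: a = V, x = C, o = V, h = C, i = V, p = C, o = V, y = C, o = V.

VCVCVCVCV


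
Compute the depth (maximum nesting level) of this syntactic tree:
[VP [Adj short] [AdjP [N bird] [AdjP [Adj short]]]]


Count bracket nesting levels:
'[' at pos 0: depth = 1
'[' at pos 4: depth = 2
'[' at pos 16: depth = 2
'[' at pos 22: depth = 3
'[' at pos 31: depth = 3
'[' at pos 37: depth = 4
Maximum depth reached: 4

4


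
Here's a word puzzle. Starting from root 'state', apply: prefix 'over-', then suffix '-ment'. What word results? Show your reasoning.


Step 1: Add prefix 'over-' to 'state' = 'overstate'
Step 2: Add suffix '-ment' to 'overstate' = 'overstatement'

overstatement


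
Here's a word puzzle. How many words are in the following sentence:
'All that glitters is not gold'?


Split into words: All | that | glitters | is | not | gold = 6 words.

6


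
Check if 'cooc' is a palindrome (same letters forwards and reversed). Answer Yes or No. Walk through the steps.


Forward: 'cooc'
Reversed: 'cooc'
They are identical.

Yes


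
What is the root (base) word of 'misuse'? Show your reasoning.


Remove prefix 'mis' from 'misuse' to get root 'use'.

use


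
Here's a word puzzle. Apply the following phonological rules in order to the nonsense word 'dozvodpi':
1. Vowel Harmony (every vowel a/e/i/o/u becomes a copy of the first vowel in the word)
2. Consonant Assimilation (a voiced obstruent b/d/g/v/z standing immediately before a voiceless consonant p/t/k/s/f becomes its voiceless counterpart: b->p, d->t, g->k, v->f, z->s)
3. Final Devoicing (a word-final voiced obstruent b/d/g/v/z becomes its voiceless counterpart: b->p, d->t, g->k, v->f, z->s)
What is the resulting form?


Starting form: 'dozvodpi'
Rule 1: Vowel Harmony: all vowels become 'o' (matching first vowel). 'dozvodpi' -> 'dozvodpo'
Rule 2: Consonant Assimilation: voiced obstruent before voiceless consonant becomes voiceless ('dp' -> 'tp'). 'dozvodpo' -> 'dozvotpo'
Rule 3: Final Devoicing: the word ends in the vowel 'o', not a consonant. No change.
Final form: 'dozvotpo'

dozvotpo


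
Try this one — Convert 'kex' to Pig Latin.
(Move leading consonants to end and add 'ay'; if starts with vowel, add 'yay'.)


'kex': move consonant cluster 'k' to end and add 'ay': 'exkay'.

exkay


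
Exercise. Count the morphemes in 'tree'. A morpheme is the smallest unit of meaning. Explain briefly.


Decomposition: tree (free morpheme) = 1 morpheme(s)

1 morphemes


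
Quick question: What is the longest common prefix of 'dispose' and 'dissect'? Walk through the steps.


Compare from the start: 3 characters match: 'dis'. Mismatch at position 4: 'p' vs 's'.

dis


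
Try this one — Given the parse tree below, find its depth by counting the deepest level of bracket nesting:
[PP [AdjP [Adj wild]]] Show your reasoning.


Count bracket nesting levels:
'[' at pos 0: depth = 1
'[' at pos 4: depth = 2
'[' at pos 10: depth = 3
Maximum depth reached: 3

3


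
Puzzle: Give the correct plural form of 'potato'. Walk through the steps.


Apply rule: Add -es (consonant + o). 'potato' becomes 'potatoes'.

potatoes


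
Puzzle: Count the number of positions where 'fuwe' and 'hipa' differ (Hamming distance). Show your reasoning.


Alignment:
Position 1: 'f' vs 'h' = DIFFER
Position 2: 'u' vs 'i' = DIFFER
Position 3: 'w' vs 'p' = DIFFER
Position 4: 'e' vs 'a' = DIFFER
Total differences: 4

4


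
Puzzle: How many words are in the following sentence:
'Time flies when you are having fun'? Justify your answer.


Split into words: Time | flies | when | you | are | having | fun = 7 words.

7


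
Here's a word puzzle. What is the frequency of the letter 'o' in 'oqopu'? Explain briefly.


Letter 'o' in 'oqopu': found at position(s) 1, 3 = 2 occurrence(s).

2


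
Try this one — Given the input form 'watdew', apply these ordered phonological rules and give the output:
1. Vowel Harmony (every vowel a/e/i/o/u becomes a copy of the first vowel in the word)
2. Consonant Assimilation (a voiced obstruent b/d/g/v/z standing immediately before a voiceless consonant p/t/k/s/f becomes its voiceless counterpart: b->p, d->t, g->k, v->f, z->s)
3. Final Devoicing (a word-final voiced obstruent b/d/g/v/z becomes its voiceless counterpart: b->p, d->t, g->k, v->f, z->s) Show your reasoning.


Starting form: 'watdew'
Rule 1: Vowel Harmony: all vowels become 'a' (matching first vowel). 'watdew' -> 'watdaw'
Rule 2: Consonant Assimilation: no voiced obstruent (b/d/g/v/z) stands immediately before a voiceless consonant (p/t/k/s/f). No change.
Rule 3: Final Devoicing: final consonant 'w' is not one of the voiced obstruents b/d/g/v/z. No change.
Final form: 'watdaw'

watdaw


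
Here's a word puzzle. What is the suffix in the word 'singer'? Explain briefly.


The word 'singer' = 'sing' (root) + '-er' (suffix). The suffix is '-er'.

er


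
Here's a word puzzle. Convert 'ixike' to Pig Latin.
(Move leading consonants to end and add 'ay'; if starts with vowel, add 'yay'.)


'ixike' starts with a vowel, so add 'yay': 'ixikeyay'.

ixikeyay


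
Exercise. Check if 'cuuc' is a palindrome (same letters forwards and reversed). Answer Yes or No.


Forward: 'cuuc'
Reversed: 'cuuc'
They are identical.

Yes


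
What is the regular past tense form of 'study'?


Apply rule: Change -y to -ied. 'study' becomes 'studied'.

studied


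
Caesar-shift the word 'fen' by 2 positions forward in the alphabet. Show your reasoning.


Shift each letter by 2: f -> h, e -> g, n -> p. Result: 'hgp'.

hgp


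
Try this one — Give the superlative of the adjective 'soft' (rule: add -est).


Apply superlative formation (add -est): 'soft' -> 'softest'.

softest


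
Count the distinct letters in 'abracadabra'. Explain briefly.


Unique letters in 'abracadabra': {a, b, c, d, r} = 5 distinct letters.

5


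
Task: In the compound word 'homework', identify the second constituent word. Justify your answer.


Split 'homework' into 'home' + 'work'. The second part is 'work'.

work


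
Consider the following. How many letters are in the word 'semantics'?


Spell out 'semantics' and number each letter: s(1), e(2), m(3), a(4), n(5), t(6), i(7), c(8), s(9). Total: 9 letters.

9


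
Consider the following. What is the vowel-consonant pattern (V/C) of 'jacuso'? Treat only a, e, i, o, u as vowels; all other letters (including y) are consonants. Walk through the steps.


Letter mapping: j = C, a = V, c = C, u = V, s = C, o = V.

CVCVCV


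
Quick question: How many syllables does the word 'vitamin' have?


Break 'vitamin' into syllables: vi-ta-min -> vi | ta | min = 3 syllables

3 syllables


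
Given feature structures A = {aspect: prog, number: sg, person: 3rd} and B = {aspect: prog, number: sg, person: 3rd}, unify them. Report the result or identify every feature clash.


Compare features:
aspect: A=prog vs B=prog -> unified: prog
number: A=sg vs B=sg -> unified: sg
person: A=3rd vs B=3rd -> unified: 3rd
No clashes found.

Unified: {aspect: prog, number: sg, person: 3rd}


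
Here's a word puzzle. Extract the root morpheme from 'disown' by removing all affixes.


Remove prefix 'dis' from 'disown' to get root 'own'.

own


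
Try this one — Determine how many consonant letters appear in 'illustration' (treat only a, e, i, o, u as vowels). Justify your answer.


Consonants in 'illustration': l, l, s, t, r, t, n = 7 consonants.

7


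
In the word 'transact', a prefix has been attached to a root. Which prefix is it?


The word 'transact' = 'trans' (prefix) + 'act' (root). The prefix is 'trans'.

trans


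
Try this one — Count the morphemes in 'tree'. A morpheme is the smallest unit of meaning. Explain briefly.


Decomposition: tree (free morpheme) = 1 morpheme(s)

1 morphemes


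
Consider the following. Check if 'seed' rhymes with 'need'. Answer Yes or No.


Rime (stressed vowel + following sounds) of 'seed': -eed = /iːd/
Rime of 'need': -eed = /iːd/
/iːd/ and /iːd/ are the same ending sound, so the words rhyme.

Yes


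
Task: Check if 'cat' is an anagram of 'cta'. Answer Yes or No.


Sorted letters of 'cat': 'act'
Sorted letters of 'cta': 'act'
They match.

Yes


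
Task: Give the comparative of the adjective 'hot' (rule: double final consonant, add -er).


Apply comparative formation (double final consonant, add -er): 'hot' -> 'hotter'.

hotter


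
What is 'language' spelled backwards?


Reverse 'language' character by character: 'egaugnal'.

egaugnal


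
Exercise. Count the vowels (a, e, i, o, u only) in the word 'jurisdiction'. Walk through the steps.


Vowels in 'jurisdiction': u, i, i, i, o = 5 vowels.

5


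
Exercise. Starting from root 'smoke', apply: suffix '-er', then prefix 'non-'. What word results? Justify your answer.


Step 1: Add suffix '-er' to 'smoke' = 'smoker'
Step 2: Add prefix 'non-' to 'smoker' = 'nonsmoker'

nonsmoker


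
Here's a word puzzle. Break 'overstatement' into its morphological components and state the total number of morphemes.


Step 1: Identify prefix: 'over' (meaning: excessively)
Step 2: Identify root: 'state'
Step 3: Identify suffix(es): 'ment'
Decomposition: over- (prefix: excessively) + state (root) + -ment (suffix: action/result)
Total morphemes: 3

3 morphemes (over- (prefix: excessively) + state (root) + -ment (suffix: action/result))


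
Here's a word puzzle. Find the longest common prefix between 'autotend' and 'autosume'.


Compare from the start: 4 characters match: 'auto'. Mismatch at position 5: 't' vs 's'.

auto
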